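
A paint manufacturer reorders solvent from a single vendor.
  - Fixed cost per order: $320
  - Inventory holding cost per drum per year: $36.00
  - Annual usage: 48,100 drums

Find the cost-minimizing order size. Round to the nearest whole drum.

Optimal lot size Q* = (2 × 48,100 × $320 / $36)^½ ≈ 924.72

925 drums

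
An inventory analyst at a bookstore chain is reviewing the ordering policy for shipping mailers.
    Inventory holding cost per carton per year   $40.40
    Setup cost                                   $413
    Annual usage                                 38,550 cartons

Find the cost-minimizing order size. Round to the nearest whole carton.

Optimal lot size Q* = (2 × 38,550 × $413 / $40.4)^½ ≈ 887.79

888 cartons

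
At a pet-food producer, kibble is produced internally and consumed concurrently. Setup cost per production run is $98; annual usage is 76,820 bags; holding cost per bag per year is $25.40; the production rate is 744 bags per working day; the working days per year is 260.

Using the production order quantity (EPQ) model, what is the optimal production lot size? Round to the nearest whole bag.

Daily demand d = 76,820/260 = 295.462; p = 744; 1 − d/p = 0.60287
EPQ = √(2DS / (H(1 − d/p)))
    = √(2 × 76,820 × 98 / (25.4 × 0.60287)) ≈ 991.60

992 bags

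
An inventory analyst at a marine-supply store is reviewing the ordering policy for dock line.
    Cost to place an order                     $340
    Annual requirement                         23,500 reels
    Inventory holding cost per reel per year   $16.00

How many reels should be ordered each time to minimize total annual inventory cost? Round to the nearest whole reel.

999 reels

EOQ = √(2DS/H) = √(2 × 23,500 × 340 / 16)
    = √(998,750.00) ≈ 999.37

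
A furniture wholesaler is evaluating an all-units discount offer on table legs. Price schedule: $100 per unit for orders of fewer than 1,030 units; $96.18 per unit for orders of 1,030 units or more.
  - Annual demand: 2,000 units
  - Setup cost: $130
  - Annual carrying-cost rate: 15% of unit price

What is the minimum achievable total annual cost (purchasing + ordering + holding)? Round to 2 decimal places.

$200,042.33

H₁ = 15%×$100 = $15.0000;  H₂ = 15%×$96.18 = $14.4270
EOQ₁ = √(2×2,000×130/15.0000) = 186.19  (< 1,030, feasible at tier 1)
EOQ₂ = √(2×2,000×130/14.4270) = 189.85  (< 1,030 → use Q = 1,030 at tier-2 price)
TC(tier 1 (EOQ₁), Q≈186.2) = $202,792.85
TC(tier 2, Q≈1,030.0) = $200,042.33
Minimum at tier 2: $200,042.33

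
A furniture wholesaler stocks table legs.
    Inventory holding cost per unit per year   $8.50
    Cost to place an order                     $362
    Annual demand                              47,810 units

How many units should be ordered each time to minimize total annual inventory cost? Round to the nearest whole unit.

Optimal lot size Q* = (2 × 47,810 × $362 / $8.5)^½ ≈ 2,017.99

2,018 units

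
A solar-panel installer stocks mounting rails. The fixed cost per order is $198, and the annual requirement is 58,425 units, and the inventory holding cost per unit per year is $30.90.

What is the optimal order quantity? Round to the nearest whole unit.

865 units

Optimal lot size Q* = (2 × 58,425 × $198 / $30.9)^½ ≈ 865.30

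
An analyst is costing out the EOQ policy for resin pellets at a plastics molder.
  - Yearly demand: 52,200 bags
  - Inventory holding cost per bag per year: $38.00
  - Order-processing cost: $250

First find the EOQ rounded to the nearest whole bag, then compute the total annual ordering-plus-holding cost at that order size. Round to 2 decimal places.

$31,492.86

Q* = √(2·D·S / H) = √(2·52,200·250 / 38) = √686,842.1 ≈ 828.76 → Q = 829 bags
Ordering: D/Q × S = 52,200/829 × $250 = $15,741.86
Holding:  Q/2 × H = 829/2 × $38 = $15,751.00
Total = $15,741.86 + $15,751.00 = $31,492.86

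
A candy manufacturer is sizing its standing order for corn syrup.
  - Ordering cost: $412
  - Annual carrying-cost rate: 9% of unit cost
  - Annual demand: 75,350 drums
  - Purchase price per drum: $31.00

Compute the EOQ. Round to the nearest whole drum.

4,717 drums

H = i·C = 0.09 × $31 = $2.7900 per drum-year
EOQ = √(2DS/H) = √(2 × 75,350 × 412 / 2.79)
    = √(22,253,906.81) ≈ 4,717.40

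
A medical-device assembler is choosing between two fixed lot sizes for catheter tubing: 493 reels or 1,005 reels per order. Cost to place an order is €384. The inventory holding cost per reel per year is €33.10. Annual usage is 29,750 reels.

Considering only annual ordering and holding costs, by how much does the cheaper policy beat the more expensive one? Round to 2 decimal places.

€3,331.65

Annual cost at Q: ordering D·S/Q plus holding Q·H/2.
TC(493) = (29,750/493)×384 + (493/2)×33.1 = €31,331.56
TC(1,005) = (29,750/1,005)×384 + (1,005/2)×33.1 = €27,999.91
Lots of 1,005 are cheaper by €3,331.65.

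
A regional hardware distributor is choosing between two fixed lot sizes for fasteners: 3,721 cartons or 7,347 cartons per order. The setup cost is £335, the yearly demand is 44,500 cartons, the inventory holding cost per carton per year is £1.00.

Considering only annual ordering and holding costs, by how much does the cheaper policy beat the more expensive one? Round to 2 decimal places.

£164.26

TC(Q) = (D/Q)S + (Q/2)H
TC(3,721) = (44,500/3,721)×335 + (3,721/2)×1 = £5,866.82
TC(7,347) = (44,500/7,347)×335 + (7,347/2)×1 = £5,702.56
|ΔTC| = |£5,866.82 − £5,702.56| = £164.26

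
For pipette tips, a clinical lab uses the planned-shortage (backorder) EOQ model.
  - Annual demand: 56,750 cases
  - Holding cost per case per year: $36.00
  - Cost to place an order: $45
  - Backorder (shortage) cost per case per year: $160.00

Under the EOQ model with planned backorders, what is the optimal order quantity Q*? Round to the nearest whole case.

417 cases

Basic EOQ = √(2·56,750·45/36) = 376.663
Backorder adjustment √((H+b)/b) = √((36+160)/160) = 1.1068
Q* = 376.663 × 1.1068 ≈ 416.89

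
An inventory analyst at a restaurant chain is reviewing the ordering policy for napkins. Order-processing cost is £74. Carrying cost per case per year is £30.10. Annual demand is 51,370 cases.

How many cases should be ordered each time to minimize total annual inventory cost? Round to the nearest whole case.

Optimal lot size Q* = (2 × 51,370 × £74 / £30.1)^½ ≈ 502.58

503 cases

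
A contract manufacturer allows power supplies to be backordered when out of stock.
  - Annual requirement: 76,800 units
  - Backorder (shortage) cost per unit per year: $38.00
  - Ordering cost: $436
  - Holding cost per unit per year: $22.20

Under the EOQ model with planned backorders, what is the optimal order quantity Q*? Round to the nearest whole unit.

2,186 units

Q* = √(2DS/H) · √((H + b)/b)
   = √(2 × 76,800 × 436 / 22.2) · √((22.2 + 38) / 38)
   = 1,736.850 × 1.2587 ≈ 2,186.09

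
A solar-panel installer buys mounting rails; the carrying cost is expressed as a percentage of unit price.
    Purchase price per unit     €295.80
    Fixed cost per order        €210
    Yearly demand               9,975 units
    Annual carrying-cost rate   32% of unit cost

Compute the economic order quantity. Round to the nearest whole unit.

Carrying cost H = €295.8 × 32% = €94.6560/unit/yr
Optimal lot size Q* = (2 × 9,975 × €210 / €94.656)^½ ≈ 210.38

210 units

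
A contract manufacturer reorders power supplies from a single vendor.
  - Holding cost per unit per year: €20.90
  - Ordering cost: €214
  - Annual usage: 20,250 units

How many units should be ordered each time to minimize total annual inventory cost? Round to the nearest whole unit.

644 units

Optimal lot size Q* = (2 × 20,250 × €214 / €20.9)^½ ≈ 643.96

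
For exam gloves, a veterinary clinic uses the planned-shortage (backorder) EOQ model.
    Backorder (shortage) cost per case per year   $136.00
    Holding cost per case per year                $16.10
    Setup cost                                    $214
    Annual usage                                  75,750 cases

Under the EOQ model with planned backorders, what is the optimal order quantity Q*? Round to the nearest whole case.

Basic EOQ = √(2·75,750·214/16.1) = 1,419.058
Backorder adjustment √((H+b)/b) = √((16.1+136)/136) = 1.0575
Q* = 1,419.058 × 1.0575 ≈ 1,500.71

1,501 cases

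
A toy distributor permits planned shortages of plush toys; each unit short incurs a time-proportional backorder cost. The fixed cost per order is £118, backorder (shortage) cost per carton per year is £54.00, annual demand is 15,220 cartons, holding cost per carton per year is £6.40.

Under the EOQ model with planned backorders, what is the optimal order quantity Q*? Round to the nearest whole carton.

Q* = √(2DS/H) · √((H + b)/b)
   = √(2 × 15,220 × 118 / 6.4) · √((6.4 + 54) / 54)
   = 749.158 × 1.0576 ≈ 792.31

792 cartons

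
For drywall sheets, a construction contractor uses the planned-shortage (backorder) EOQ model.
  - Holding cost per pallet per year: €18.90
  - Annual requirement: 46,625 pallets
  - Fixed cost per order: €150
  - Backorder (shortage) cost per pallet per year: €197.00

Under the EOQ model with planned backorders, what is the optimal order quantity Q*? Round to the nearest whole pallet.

Basic EOQ = √(2·46,625·150/18.9) = 860.279
Backorder adjustment √((H+b)/b) = √((18.9+197)/197) = 1.0469
Q* = 860.279 × 1.0469 ≈ 900.60

901 pallets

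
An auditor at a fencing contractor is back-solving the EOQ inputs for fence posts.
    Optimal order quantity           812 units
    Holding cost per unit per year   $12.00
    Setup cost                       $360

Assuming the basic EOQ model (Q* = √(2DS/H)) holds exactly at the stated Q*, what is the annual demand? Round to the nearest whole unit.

10,989 units per year

EOQ relation: Q² = 2DS/H, so rearrange for the unknown.
D = Q²H / (2S) = 812² × 12 / (2 × 360) = 10,989.07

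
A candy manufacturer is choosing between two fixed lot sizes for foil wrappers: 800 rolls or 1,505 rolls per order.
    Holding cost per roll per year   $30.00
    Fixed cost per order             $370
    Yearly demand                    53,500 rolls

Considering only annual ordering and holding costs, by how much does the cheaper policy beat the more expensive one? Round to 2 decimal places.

Annual cost at Q: ordering D·S/Q plus holding Q·H/2.
TC(800) = (53,500/800)×370 + (800/2)×30 = $36,743.75
TC(1,505) = (53,500/1,505)×370 + (1,505/2)×30 = $35,727.82
Cheaper: Q = 1,505.  Difference = $1,015.93

$1,015.93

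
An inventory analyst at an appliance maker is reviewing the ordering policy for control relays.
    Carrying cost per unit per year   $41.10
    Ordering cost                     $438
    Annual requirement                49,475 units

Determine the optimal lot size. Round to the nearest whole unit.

Optimal lot size Q* = (2 × 49,475 × $438 / $41.1)^½ ≈ 1,026.89

1,027 units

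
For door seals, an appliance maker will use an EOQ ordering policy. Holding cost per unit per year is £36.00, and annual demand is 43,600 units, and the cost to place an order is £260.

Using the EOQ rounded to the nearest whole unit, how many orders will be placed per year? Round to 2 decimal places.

54.91 orders per year

Optimal lot size Q* = (2 × 43,600 × £260 / £36)^½ ≈ 793.59 → Q = 794
N = D/Q = 43,600/794 ≈ 54.912 orders/yr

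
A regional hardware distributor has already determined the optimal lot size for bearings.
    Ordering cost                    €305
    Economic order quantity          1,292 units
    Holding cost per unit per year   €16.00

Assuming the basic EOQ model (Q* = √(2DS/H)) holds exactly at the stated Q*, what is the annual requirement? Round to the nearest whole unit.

Since Q* = (2DS/H)^½, squaring gives Q*²·H = 2DS.
D = Q²H / (2S) = 1,292² × 16 / (2 × 305) = 43,783.97

43,784 units per year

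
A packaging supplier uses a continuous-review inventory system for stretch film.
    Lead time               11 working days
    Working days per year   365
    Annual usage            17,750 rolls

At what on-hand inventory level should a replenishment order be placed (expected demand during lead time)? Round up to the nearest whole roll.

535 rolls

Daily demand d = 17,750 / 365 = 48.630 rolls/day
Demand during lead time = 48.630 × 11 = 534.93
Reorder point = 534.93 → round up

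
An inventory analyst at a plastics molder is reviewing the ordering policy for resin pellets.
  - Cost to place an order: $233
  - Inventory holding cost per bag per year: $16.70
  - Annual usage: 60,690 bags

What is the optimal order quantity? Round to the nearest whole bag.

Q* = √(2·D·S / H) = √(2·60,690·233 / 16.7) = √1,693,505.4 ≈ 1,301.35

1,301 bags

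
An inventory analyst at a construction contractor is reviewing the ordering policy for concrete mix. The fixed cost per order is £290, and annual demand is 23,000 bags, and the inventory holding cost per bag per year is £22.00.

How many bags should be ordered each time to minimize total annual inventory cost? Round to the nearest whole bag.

779 bags

Q* = √(2·D·S / H) = √(2·23,000·290 / 22) = √606,363.6 ≈ 778.69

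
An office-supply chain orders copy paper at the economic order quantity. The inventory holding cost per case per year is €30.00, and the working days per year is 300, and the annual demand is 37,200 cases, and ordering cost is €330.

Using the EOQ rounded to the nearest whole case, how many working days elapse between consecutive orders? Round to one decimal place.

Q* = √(2·D·S / H) = √(2·37,200·330 / 30) = √818,400.0 ≈ 904.65 → Q = 905 cases
Days between orders = 300 / (D/Q) = 300 / 41.105 ≈ 7.298

7.3 days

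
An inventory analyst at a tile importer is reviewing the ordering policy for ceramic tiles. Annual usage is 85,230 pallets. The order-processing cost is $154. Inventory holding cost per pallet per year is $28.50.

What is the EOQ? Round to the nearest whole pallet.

960 pallets

EOQ = √(2DS/H) = √(2 × 85,230 × 154 / 28.5)
    = √(921,082.11) ≈ 959.73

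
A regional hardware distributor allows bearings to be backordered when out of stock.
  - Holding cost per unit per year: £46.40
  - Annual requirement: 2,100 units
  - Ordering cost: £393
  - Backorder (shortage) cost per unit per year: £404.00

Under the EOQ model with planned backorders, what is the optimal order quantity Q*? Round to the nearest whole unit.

Q* = √(2DS/H) · √((H + b)/b)
   = √(2 × 2,100 × 393 / 46.4) · √((46.4 + 404) / 404)
   = 188.609 × 1.0559 ≈ 199.15

199 units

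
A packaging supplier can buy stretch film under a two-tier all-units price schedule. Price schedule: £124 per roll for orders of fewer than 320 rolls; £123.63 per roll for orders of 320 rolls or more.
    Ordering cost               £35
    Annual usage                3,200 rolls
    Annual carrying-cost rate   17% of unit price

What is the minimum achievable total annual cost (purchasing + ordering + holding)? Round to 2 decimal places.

H₁ = 17%×£124 = £21.0800;  H₂ = 17%×£123.63 = £21.0171
EOQ₁ = √(2×3,200×35/21.0800) = 103.08  (< 320, feasible at tier 1)
EOQ₂ = √(2×3,200×35/21.0171) = 103.24  (< 320 → use Q = 320 at tier-2 price)
TC(tier 1 (EOQ₁), Q≈103.1) = £398,973.00
TC(tier 2, Q≈320.0) = £399,328.74
Minimum at tier 1 (EOQ₁): £398,973.00

£398,973.00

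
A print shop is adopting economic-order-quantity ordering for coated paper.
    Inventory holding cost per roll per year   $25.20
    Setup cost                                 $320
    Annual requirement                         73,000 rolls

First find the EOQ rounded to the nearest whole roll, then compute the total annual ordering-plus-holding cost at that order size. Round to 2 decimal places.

Q* = √(2·D·S / H) = √(2·73,000·320 / 25.2) = √1,853,968.3 ≈ 1,361.61 → Q = 1,362 rolls
Orders/yr = 73,000/1,362 = 53.598; ordering cost = 53.598 × $320 = $17,151.25
Average inventory = 1,362/2 = 681; holding cost = 681 × $25.2 = $17,161.20
Total = $17,151.25 + $17,161.20 = $34,312.45

$34,312.45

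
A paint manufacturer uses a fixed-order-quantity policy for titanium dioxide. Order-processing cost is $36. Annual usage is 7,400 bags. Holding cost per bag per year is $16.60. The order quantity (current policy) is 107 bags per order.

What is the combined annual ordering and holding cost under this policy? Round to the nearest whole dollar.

$3,378

Ordering: D/Q × S = 7,400/107 × $36 = $2,489.72
Holding:  Q/2 × H = 107/2 × $16.6 = $888.10
Total = $2,489.72 + $888.10 = $3,377.82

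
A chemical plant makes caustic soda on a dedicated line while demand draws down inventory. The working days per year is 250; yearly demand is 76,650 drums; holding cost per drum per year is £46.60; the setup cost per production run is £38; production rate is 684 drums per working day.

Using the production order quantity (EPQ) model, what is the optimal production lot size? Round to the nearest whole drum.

476 drums

Daily demand d = 76,650/250 = 306.600; p = 684; 1 − d/p = 0.55175
EPQ = √(2DS / (H(1 − d/p)))
    = √(2 × 76,650 × 38 / (46.6 × 0.55175)) ≈ 475.99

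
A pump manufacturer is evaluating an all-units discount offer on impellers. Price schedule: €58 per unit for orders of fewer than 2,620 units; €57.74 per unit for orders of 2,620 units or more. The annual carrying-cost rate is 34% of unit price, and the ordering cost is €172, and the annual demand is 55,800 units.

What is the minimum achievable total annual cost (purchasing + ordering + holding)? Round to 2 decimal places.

€3,251,272.60

H₁ = 34%×€58 = €19.7200;  H₂ = 34%×€57.74 = €19.6316
EOQ₁ = √(2×55,800×172/19.7200) = 986.60  (< 2,620, feasible at tier 1)
EOQ₂ = √(2×55,800×172/19.6316) = 988.82  (< 2,620 → use Q = 2,620 at tier-2 price)
TC(tier 1 (EOQ₁), Q≈986.6) = €3,255,855.83
TC(tier 2, Q≈2,620.0) = €3,251,272.60
Minimum at tier 2: €3,251,272.60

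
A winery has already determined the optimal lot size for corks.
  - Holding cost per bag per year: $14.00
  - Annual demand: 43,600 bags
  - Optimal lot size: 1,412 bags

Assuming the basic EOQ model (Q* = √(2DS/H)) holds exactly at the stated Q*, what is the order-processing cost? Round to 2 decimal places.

$320.10

From Q* = √(2DS/H) ⇒ Q*² = 2DS/H.
S = Q²H / (2D) = 1,412² × 14 / (2 × 43,600) = 320.0965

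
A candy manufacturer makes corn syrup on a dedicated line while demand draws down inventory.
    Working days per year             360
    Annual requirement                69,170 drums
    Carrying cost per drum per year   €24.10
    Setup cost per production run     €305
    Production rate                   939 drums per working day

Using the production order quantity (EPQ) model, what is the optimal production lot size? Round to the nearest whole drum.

1,484 drums

d = 69,170/360 = 192.1389 drums/day;  effective holding cost H(1 − d/p) = 24.1·(1 − 192.1389/939) = 19.16864
Q* = √(2DS / H_eff) = √(2·69,170·305 / 19.16864) ≈ 1,483.64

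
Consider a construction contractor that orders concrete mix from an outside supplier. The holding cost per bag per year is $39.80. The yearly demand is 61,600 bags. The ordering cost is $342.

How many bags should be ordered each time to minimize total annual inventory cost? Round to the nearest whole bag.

1,029 bags

2DS/H = 2·61,600·342/39.8 = 1,058,653.27
EOQ = √1,058,653.27 ≈ 1,028.91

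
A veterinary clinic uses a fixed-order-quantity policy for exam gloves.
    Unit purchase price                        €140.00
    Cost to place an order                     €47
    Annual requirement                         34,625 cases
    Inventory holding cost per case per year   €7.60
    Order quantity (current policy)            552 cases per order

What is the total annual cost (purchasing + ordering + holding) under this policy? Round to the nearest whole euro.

Annual ordering cost = (D/Q)·S = (34,625/552) × 47 = €2,948.14
Annual holding cost  = (Q/2)·H = (552/2) × 7.6 = €2,097.60
Purchase cost = D·C = 34,625 × 140 = €4,847,500.00
Total = €2,948.14 + €2,097.60 + €4,847,500.00 = €4,852,545.74

€4,852,546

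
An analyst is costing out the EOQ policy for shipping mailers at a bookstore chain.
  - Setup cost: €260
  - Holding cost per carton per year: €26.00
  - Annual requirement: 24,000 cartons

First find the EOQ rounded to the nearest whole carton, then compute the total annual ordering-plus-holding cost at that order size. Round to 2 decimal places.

€18,013.33

Q* = √(2·D·S / H) = √(2·24,000·260 / 26) = √480,000.0 ≈ 692.82 → Q = 693 cartons
Annual ordering cost = (D/Q)·S = (24,000/693) × 260 = €9,004.33
Annual holding cost  = (Q/2)·H = (693/2) × 26 = €9,009.00
Total = €9,004.33 + €9,009.00 = €18,013.33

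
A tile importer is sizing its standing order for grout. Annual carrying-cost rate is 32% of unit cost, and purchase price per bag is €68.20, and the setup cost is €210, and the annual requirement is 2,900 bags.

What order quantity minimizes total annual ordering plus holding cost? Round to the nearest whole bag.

236 bags

Carrying cost H = €68.2 × 32% = €21.8240/bag/yr
Q* = √(2·D·S / H) = √(2·2,900·210 / 21.824) = √55,810.1 ≈ 236.24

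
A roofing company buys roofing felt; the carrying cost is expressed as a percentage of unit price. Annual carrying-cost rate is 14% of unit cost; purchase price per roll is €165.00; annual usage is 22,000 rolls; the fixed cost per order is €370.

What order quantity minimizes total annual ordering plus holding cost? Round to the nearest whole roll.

H = i·C = 0.14 × €165 = €23.1000 per roll-year
Optimal lot size Q* = (2 × 22,000 × €370 / €23.1)^½ ≈ 839.50

840 rolls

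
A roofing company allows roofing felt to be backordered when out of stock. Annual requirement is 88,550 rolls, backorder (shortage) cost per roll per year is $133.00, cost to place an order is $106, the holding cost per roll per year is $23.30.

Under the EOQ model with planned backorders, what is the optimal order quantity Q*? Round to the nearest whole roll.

973 rolls

Basic EOQ = √(2·88,550·106/23.3) = 897.603
Backorder adjustment √((H+b)/b) = √((23.3+133)/133) = 1.0841
Q* = 897.603 × 1.0841 ≈ 973.06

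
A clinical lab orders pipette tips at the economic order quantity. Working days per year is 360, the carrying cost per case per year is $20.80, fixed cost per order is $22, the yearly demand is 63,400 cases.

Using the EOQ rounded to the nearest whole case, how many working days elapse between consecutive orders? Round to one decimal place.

Q* = √(2·D·S / H) = √(2·63,400·22 / 20.8) = √134,115.4 ≈ 366.22 → Q = 366 cases
Days between orders = 360 / (D/Q) = 360 / 173.224 ≈ 2.078

2.1 days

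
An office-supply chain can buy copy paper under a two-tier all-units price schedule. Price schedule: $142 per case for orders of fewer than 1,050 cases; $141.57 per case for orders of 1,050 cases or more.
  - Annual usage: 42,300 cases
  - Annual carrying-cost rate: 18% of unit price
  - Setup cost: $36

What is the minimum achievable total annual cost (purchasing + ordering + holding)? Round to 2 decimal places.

$6,003,239.65

H₁ = 18%×$142 = $25.5600;  H₂ = 18%×$141.57 = $25.4826
EOQ₁ = √(2×42,300×36/25.5600) = 345.19  (< 1,050, feasible at tier 1)
EOQ₂ = √(2×42,300×36/25.4826) = 345.71  (< 1,050 → use Q = 1,050 at tier-2 price)
TC(tier 1 (EOQ₁), Q≈345.2) = $6,015,423.01
TC(tier 2, Q≈1,050.0) = $6,003,239.65
Minimum at tier 2: $6,003,239.65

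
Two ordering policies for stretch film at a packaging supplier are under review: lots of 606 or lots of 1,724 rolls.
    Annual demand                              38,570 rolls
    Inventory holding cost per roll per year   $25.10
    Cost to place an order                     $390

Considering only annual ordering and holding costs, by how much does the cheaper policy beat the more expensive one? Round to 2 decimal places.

TC(Q) = (D/Q)S + (Q/2)H
TC(606) = (38,570/606)×390 + (606/2)×25.1 = $32,427.58
TC(1,724) = (38,570/1,724)×390 + (1,724/2)×25.1 = $30,361.43
Lots of 1,724 are cheaper by $2,066.15.

$2,066.15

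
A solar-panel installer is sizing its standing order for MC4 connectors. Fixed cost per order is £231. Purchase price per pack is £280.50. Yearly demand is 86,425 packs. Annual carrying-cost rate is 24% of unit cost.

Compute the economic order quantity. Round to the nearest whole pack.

770 packs

H = i·C = 0.24 × £280.5 = £67.3200 per pack-year
Optimal lot size Q* = (2 × 86,425 × £231 / £67.32)^½ ≈ 770.14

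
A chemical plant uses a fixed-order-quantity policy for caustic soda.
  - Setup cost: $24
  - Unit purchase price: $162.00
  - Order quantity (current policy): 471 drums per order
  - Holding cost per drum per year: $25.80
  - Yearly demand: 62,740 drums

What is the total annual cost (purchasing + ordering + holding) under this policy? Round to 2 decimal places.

$10,173,152.84

Annual ordering cost = (D/Q)·S = (62,740/471) × 24 = $3,196.94
Annual holding cost  = (Q/2)·H = (471/2) × 25.8 = $6,075.90
Purchase cost = D·C = 62,740 × 162 = $10,163,880.00
Total = $3,196.94 + $6,075.90 + $10,163,880.00 = $10,173,152.84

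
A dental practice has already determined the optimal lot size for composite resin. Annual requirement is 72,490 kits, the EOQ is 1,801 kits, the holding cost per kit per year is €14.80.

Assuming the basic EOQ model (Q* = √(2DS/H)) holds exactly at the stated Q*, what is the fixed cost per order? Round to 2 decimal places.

Since Q* = (2DS/H)^½, squaring gives Q*²·H = 2DS.
S = Q²H / (2D) = 1,801² × 14.8 / (2 × 72,490) = 331.1167

€331.12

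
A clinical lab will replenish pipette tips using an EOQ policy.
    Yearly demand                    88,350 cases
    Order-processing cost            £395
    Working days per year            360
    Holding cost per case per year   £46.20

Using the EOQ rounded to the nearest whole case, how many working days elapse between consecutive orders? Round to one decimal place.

Optimal lot size Q* = (2 × 88,350 × £395 / £46.2)^½ ≈ 1,229.12 → Q = 1,229 cases
T = Q/D × 360 days = 1,229/88,350 × 360 = 5.008 days

5.0 days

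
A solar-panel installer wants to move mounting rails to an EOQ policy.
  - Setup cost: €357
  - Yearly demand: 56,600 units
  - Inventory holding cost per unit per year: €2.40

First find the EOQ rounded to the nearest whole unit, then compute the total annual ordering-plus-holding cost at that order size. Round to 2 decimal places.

€9,848.34

Optimal lot size Q* = (2 × 56,600 × €357 / €2.4)^½ ≈ 4,103.47 → Q = 4,103 units
Orders/yr = 56,600/4,103 = 13.795; ordering cost = 13.795 × €357 = €4,924.74
Average inventory = 4,103/2 = 2051.5; holding cost = 2051.5 × €2.4 = €4,923.60
Total = €4,924.74 + €4,923.60 = €9,848.34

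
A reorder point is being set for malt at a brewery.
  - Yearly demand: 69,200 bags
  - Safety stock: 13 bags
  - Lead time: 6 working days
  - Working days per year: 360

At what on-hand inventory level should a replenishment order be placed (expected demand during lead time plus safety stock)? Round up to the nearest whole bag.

Daily demand d = 69,200 / 360 = 192.222 bags/day
Demand during lead time = 192.222 × 6 = 1,153.33
Reorder point = 1,153.33 + 13 = 1,166.33 → round up

1,167 bags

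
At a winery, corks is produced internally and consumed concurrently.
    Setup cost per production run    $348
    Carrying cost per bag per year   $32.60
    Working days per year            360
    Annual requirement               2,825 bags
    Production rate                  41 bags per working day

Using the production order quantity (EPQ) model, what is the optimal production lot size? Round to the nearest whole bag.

d = 2,825/360 = 7.8472 bags/day;  effective holding cost H(1 − d/p) = 32.6·(1 − 7.8472/41) = 26.36050
Q* = √(2DS / H_eff) = √(2·2,825·348 / 26.36050) ≈ 273.11

273 bags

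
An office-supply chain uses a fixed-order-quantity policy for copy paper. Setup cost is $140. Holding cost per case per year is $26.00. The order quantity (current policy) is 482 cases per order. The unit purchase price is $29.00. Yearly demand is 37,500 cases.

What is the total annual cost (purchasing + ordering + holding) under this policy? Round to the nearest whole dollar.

$1,104,658

Annual ordering cost = (D/Q)·S = (37,500/482) × 140 = $10,892.12
Annual holding cost  = (Q/2)·H = (482/2) × 26 = $6,266.00
Purchase cost = D·C = 37,500 × 29 = $1,087,500.00
Total = $10,892.12 + $6,266.00 + $1,087,500.00 = $1,104,658.12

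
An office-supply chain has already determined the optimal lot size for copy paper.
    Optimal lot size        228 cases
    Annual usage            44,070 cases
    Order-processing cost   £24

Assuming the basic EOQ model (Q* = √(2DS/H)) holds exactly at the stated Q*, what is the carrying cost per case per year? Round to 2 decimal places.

Since Q* = (2DS/H)^½, squaring gives Q*²·H = 2DS.
H = 2DS / Q² = 2 × 44,070 × 24 / 228² = 40.6925

£40.69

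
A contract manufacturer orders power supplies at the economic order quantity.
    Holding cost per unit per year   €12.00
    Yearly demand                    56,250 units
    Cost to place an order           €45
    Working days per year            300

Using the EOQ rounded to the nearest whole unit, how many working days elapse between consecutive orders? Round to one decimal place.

2DS/H = 2·56,250·45/12 = 421,875.00
EOQ = √421,875.00 ≈ 649.52 → Q = 650 units
Cycle time = (working days × Q)/D = (300 × 650) / 56,250 = 3.467 days

3.5 days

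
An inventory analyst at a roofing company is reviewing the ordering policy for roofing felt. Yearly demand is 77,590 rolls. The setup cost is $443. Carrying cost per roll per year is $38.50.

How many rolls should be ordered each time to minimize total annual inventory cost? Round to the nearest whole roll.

1,336 rolls

2DS/H = 2·77,590·443/38.5 = 1,785,577.66
EOQ = √1,785,577.66 ≈ 1,336.26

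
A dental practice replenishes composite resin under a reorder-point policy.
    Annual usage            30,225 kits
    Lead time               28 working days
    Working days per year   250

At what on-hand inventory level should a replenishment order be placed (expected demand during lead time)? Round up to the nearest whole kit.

3,386 kits

Daily demand d = 30,225 / 250 = 120.900 kits/day
Demand during lead time = 120.900 × 28 = 3,385.20
Reorder point = 3,385.20 → round up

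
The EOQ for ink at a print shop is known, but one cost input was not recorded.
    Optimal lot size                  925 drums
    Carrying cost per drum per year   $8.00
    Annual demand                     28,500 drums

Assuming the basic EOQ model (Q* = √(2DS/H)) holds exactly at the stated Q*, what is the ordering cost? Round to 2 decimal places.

From Q* = √(2DS/H) ⇒ Q*² = 2DS/H.
S = Q²H / (2D) = 925² × 8 / (2 × 28,500) = 120.0877

$120.09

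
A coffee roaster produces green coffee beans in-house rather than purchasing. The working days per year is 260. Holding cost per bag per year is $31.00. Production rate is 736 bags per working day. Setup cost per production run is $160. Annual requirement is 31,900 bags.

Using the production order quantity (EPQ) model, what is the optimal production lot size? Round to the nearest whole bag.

629 bags

Daily demand d = 31,900/260 = 122.692; p = 736; 1 − d/p = 0.83330
EPQ = √(2DS / (H(1 − d/p)))
    = √(2 × 31,900 × 160 / (31 × 0.83330)) ≈ 628.62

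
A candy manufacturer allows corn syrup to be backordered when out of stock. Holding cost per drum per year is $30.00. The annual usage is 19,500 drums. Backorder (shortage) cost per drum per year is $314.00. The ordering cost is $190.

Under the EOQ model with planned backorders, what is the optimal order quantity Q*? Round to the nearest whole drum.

Q* = √(2DS/H) · √((H + b)/b)
   = √(2 × 19,500 × 190 / 30) · √((30 + 314) / 314)
   = 496.991 × 1.0467 ≈ 520.19

520 drums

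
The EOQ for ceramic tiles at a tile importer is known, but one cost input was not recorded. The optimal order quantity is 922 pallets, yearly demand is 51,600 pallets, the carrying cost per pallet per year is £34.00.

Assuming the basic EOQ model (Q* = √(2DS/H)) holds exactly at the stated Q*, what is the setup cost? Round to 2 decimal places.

Since Q* = (2DS/H)^½, squaring gives Q*²·H = 2DS.
S = Q²H / (2D) = 922² × 34 / (2 × 51,600) = 280.0664

£280.07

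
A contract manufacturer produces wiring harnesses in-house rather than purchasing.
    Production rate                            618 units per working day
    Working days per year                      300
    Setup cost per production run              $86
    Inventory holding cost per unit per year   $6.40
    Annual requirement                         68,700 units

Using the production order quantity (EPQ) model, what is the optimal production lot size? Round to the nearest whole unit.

1,713 units

d = 68,700/300 = 229.0000 units/day;  effective holding cost H(1 − d/p) = 6.4·(1 − 229.0000/618) = 4.02848
Q* = √(2DS / H_eff) = √(2·68,700·86 / 4.02848) ≈ 1,712.66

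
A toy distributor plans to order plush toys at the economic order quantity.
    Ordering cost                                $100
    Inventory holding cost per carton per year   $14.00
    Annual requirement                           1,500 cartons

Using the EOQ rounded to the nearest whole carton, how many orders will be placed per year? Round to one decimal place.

10.3 orders per year

Q* = √(2·D·S / H) = √(2·1,500·100 / 14) = √21,428.6 ≈ 146.39 → Q = 146
Orders per year = D/Q = 1,500 / 146 = 10.274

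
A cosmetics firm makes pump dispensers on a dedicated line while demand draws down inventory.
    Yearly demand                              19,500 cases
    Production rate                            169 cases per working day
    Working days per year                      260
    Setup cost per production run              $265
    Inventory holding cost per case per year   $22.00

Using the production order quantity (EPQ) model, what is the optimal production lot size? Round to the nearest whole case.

919 cases

Daily demand d = 19,500/260 = 75.000; p = 169; 1 − d/p = 0.55621
EPQ = √(2DS / (H(1 − d/p)))
    = √(2 × 19,500 × 265 / (22 × 0.55621)) ≈ 919.02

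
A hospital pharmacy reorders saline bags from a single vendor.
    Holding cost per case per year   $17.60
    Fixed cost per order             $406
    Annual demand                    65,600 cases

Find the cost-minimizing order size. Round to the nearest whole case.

Q* = √(2·D·S / H) = √(2·65,600·406 / 17.6) = √3,026,545.5 ≈ 1,739.70

1,740 cases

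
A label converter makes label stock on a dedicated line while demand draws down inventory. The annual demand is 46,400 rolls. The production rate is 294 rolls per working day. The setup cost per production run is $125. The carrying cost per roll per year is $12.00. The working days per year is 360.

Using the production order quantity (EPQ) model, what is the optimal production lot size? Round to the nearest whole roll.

1,312 rolls

d = 46,400/360 = 128.8889 rolls/day;  effective holding cost H(1 − d/p) = 12·(1 − 128.8889/294) = 6.73923
Q* = √(2DS / H_eff) = √(2·46,400·125 / 6.73923) ≈ 1,311.97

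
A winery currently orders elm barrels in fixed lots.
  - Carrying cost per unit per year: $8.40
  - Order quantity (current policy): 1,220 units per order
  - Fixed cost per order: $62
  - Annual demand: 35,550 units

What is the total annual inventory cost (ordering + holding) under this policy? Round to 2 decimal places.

Annual ordering cost = (D/Q)·S = (35,550/1,220) × 62 = $1,806.64
Annual holding cost  = (Q/2)·H = (1,220/2) × 8.4 = $5,124.00
Total = $1,806.64 + $5,124.00 = $6,930.64

$6,930.64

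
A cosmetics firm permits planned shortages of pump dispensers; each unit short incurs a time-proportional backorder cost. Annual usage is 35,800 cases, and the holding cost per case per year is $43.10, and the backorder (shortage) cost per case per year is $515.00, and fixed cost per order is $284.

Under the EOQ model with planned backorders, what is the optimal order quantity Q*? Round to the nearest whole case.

715 cases

Q* = √(2DS/H) · √((H + b)/b)
   = √(2 × 35,800 × 284 / 43.1) · √((43.1 + 515) / 515)
   = 686.874 × 1.0410 ≈ 715.04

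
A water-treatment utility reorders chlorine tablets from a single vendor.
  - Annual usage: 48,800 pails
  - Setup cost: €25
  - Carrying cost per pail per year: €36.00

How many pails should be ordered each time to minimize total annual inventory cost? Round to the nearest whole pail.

Q* = √(2·D·S / H) = √(2·48,800·25 / 36) = √67,777.8 ≈ 260.34

260 pails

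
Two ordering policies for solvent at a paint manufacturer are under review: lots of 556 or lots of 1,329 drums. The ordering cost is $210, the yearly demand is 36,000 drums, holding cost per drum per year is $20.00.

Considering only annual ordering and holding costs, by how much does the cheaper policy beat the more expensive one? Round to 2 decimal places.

$178.63

Annual cost at Q: ordering D·S/Q plus holding Q·H/2.
TC(556) = (36,000/556)×210 + (556/2)×20 = $19,157.12
TC(1,329) = (36,000/1,329)×210 + (1,329/2)×20 = $18,978.49
Lots of 1,329 are cheaper by $178.63.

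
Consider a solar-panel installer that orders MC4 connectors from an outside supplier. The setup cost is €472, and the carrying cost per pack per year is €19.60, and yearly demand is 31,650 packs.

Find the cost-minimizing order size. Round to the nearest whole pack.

Q* = √(2·D·S / H) = √(2·31,650·472 / 19.6) = √1,524,367.3 ≈ 1,234.65

1,235 packs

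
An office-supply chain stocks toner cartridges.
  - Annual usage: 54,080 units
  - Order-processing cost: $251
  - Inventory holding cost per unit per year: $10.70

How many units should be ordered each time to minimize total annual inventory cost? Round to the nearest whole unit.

1,593 units

2DS/H = 2·54,080·251/10.7 = 2,537,211.21
EOQ = √2,537,211.21 ≈ 1,592.86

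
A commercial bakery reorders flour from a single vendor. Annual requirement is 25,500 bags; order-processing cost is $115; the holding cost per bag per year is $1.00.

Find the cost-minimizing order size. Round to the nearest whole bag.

2,422 bags

EOQ = √(2DS/H) = √(2 × 25,500 × 115 / 1)
    = √(5,865,000.00) ≈ 2,421.78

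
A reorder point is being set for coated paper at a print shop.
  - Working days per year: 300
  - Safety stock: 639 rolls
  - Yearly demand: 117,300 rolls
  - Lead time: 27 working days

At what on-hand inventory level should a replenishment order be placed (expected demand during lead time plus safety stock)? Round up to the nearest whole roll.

11,196 rolls

Daily demand d = 117,300 / 300 = 391.000 rolls/day
Demand during lead time = 391.000 × 27 = 10,557.00
Reorder point = 10,557.00 + 639 = 11,196.00 → round up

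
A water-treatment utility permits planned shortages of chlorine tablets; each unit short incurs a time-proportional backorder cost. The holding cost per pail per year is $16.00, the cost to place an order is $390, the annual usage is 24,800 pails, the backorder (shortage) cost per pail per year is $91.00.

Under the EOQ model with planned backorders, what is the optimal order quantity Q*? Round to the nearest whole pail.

1,192 pails

Basic EOQ = √(2·24,800·390/16) = 1,099.545
Backorder adjustment √((H+b)/b) = √((16+91)/91) = 1.0844
Q* = 1,099.545 × 1.0844 ≈ 1,192.30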